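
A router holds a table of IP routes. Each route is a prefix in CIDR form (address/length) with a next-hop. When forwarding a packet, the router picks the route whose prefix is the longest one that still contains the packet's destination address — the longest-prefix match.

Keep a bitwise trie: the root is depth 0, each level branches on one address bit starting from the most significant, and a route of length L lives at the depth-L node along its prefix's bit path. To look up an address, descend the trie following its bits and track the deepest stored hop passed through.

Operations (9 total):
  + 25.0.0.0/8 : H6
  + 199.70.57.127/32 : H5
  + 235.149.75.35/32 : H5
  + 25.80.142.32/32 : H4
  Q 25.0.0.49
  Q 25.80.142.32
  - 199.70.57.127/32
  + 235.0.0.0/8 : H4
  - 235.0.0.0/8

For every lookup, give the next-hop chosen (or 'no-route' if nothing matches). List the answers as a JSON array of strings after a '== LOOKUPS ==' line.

Trace:
  add 25.0.0.0/8 -> H6 at depth 8
  add 199.70.57.127/32 -> H5 at depth 32
  add 235.149.75.35/32 -> H5 at depth 32
  add 25.80.142.32/32 -> H4 at depth 32
  Q 25.0.0.49: descend 000110010 ; hops seen [H6] ; pick H6
  Q 25.80.142.32: descend 00011001010100001000111000100000 ; hops seen [H6,H4] ; pick H4
  del 199.70.57.127/32 (clear depth 32)
  add 235.0.0.0/8 -> H4 at depth 8
  del 235.0.0.0/8 (clear depth 8)

== LOOKUPS ==
["H6","H4"]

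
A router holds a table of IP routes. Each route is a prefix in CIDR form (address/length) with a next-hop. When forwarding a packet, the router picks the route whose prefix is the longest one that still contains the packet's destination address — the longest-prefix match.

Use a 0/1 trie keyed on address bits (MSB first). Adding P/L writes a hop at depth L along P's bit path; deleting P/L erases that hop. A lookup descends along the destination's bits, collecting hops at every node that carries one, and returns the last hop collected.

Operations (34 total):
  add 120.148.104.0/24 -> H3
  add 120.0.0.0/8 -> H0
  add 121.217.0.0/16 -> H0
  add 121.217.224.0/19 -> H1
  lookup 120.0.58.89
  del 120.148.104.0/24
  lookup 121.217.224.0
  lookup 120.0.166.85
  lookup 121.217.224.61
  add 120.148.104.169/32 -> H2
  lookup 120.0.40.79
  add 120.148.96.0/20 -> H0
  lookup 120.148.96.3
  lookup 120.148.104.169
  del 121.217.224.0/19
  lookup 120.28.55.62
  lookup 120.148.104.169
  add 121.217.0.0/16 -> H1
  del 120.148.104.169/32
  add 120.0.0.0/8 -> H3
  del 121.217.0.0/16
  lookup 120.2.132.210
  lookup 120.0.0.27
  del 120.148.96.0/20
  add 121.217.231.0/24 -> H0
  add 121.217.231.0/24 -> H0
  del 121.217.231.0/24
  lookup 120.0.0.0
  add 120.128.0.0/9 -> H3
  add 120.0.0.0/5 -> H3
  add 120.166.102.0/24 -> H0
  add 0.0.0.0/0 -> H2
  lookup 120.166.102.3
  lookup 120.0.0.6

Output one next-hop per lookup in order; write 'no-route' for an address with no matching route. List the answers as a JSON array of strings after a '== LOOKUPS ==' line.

Process each operation:
  add 120.148.104.0/24 -> H3 at depth 24
  add 120.0.0.0/8 -> H0 at depth 8
  add 121.217.0.0/16 -> H0 at depth 16
  add 121.217.224.0/19 -> H1 at depth 19
  ? 120.0.58.89  path d0:-→d1:-→d2:-→d3:-→d4:-→d5:-→d6:-→d7:-→d8:H0  best=H0
  del 120.148.104.0/24 (clear depth 24)
  ? 121.217.224.0  path d0:-→d1:-→d2:-→d3:-→d4:-→d5:-→d6:-→d7:-→d8:-→d9:-→d10:-→d11:-→d12:-→d13:-→d14:-→d15:-→d16:H0→d17:-→d18:-→d19:H1  best=H1
  ? 120.0.166.85  path d0:-→d1:-→d2:-→d3:-→d4:-→d5:-→d6:-→d7:-→d8:H0  best=H0
  ? 121.217.224.61  path d0:-→d1:-→d2:-→d3:-→d4:-→d5:-→d6:-→d7:-→d8:-→d9:-→d10:-→d11:-→d12:-→d13:-→d14:-→d15:-→d16:H0→d17:-→d18:-→d19:H1  best=H1
  add 120.148.104.169/32 -> H2 at depth 32
  ? 120.0.40.79  path d0:-→d1:-→d2:-→d3:-→d4:-→d5:-→d6:-→d7:-→d8:H0  best=H0
  add 120.148.96.0/20 -> H0 at depth 20
  ? 120.148.96.3  path d0:-→d1:-→d2:-→d3:-→d4:-→d5:-→d6:-→d7:-→d8:H0→d9:-→d10:-→d11:-→d12:-→d13:-→d14:-→d15:-→d16:-→d17:-→d18:-→d19:-→d20:H0  best=H0
  ? 120.148.104.169  path d0:-→d1:-→d2:-→d3:-→d4:-→d5:-→d6:-→d7:-→d8:H0→d9:-→d10:-→d11:-→d12:-→d13:-→d14:-→d15:-→d16:-→d17:-→d18:-→d19:-→d20:H0→d21:-→d22:-→d23:-→d24:-→d25:-→d26:-→d27:-→d28:-→d29:-→d30:-→d31:-→d32:H2  best=H2
  del 121.217.224.0/19 (clear depth 19)
  ? 120.28.55.62  path d0:-→d1:-→d2:-→d3:-→d4:-→d5:-→d6:-→d7:-→d8:H0  best=H0
  ? 120.148.104.169  path d0:-→d1:-→d2:-→d3:-→d4:-→d5:-→d6:-→d7:-→d8:H0→d9:-→d10:-→d11:-→d12:-→d13:-→d14:-→d15:-→d16:-→d17:-→d18:-→d19:-→d20:H0→d21:-→d22:-→d23:-→d24:-→d25:-→d26:-→d27:-→d28:-→d29:-→d30:-→d31:-→d32:H2  best=H2
  add 121.217.0.0/16 -> H1 at depth 16
  del 120.148.104.169/32 (clear depth 32)
  add 120.0.0.0/8 -> H3 at depth 8
  del 121.217.0.0/16 (clear depth 16)
  ? 120.2.132.210  path d0:-→d1:-→d2:-→d3:-→d4:-→d5:-→d6:-→d7:-→d8:H3  best=H3
  ? 120.0.0.27  path d0:-→d1:-→d2:-→d3:-→d4:-→d5:-→d6:-→d7:-→d8:H3  best=H3
  del 120.148.96.0/20 (clear depth 20)
  add 121.217.231.0/24 -> H0 at depth 24
  add 121.217.231.0/24 -> H0 at depth 24
  del 121.217.231.0/24 (clear depth 24)
  ? 120.0.0.0  path d0:-→d1:-→d2:-→d3:-→d4:-→d5:-→d6:-→d7:-→d8:H3  best=H3
  add 120.128.0.0/9 -> H3 at depth 9
  add 120.0.0.0/5 -> H3 at depth 5
  add 120.166.102.0/24 -> H0 at depth 24
  add 0.0.0.0/0 -> H2 at depth 0
  ? 120.166.102.3  path d0:H2→d1:-→d2:-→d3:-→d4:-→d5:H3→d6:-→d7:-→d8:H3→d9:H3→d10:-→d11:-→d12:-→d13:-→d14:-→d15:-→d16:-→d17:-→d18:-→d19:-→d20:-→d21:-→d22:-→d23:-→d24:H0  best=H0
  ? 120.0.0.6  path d0:H2→d1:-→d2:-→d3:-→d4:-→d5:H3→d6:-→d7:-→d8:H3  best=H3

== LOOKUPS ==
["H0","H1","H0","H1","H0","H0","H2","H0","H2","H3","H3","H3","H0","H3"]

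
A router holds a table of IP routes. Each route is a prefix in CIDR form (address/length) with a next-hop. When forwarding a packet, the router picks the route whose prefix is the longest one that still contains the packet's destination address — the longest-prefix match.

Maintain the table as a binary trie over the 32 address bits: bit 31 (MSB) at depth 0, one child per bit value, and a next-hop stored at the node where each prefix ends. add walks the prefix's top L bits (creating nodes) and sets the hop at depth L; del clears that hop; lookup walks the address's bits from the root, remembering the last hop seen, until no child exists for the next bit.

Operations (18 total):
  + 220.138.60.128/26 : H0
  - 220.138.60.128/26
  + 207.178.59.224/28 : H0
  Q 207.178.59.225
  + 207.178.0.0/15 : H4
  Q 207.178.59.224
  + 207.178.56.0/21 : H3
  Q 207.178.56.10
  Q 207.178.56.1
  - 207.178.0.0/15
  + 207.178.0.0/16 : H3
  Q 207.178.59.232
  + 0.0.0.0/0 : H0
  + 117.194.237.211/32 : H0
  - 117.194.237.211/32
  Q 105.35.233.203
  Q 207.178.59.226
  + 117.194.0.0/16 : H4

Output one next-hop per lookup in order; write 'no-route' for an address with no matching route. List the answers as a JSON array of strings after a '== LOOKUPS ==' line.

Process each operation:
  + 220.138.60.128/26 (H0) depth=26
  - 220.138.60.128/26 clear@26
  + 207.178.59.224/28 (H0) depth=28
  ? 207.178.59.225  path d0:-→d1:-→d2:-→d3:-→d4:-→d5:-→d6:-→d7:-→d8:-→d9:-→d10:-→d11:-→d12:-→d13:-→d14:-→d15:-→d16:-→d17:-→d18:-→d19:-→d20:-→d21:-→d22:-→d23:-→d24:-→d25:-→d26:-→d27:-→d28:H0  best=H0
  + 207.178.0.0/15 (H4) depth=15
  ? 207.178.59.224  path d0:-→d1:-→d2:-→d3:-→d4:-→d5:-→d6:-→d7:-→d8:-→d9:-→d10:-→d11:-→d12:-→d13:-→d14:-→d15:H4→d16:-→d17:-→d18:-→d19:-→d20:-→d21:-→d22:-→d23:-→d24:-→d25:-→d26:-→d27:-→d28:H0  best=H0
  + 207.178.56.0/21 (H3) depth=21
  ? 207.178.56.10  path d0:-→d1:-→d2:-→d3:-→d4:-→d5:-→d6:-→d7:-→d8:-→d9:-→d10:-→d11:-→d12:-→d13:-→d14:-→d15:H4→d16:-→d17:-→d18:-→d19:-→d20:-→d21:H3→d22:-  best=H3
  ? 207.178.56.1  path d0:-→d1:-→d2:-→d3:-→d4:-→d5:-→d6:-→d7:-→d8:-→d9:-→d10:-→d11:-→d12:-→d13:-→d14:-→d15:H4→d16:-→d17:-→d18:-→d19:-→d20:-→d21:H3→d22:-  best=H3
  - 207.178.0.0/15 clear@15
  + 207.178.0.0/16 (H3) depth=16
  ? 207.178.59.232  path d0:-→d1:-→d2:-→d3:-→d4:-→d5:-→d6:-→d7:-→d8:-→d9:-→d10:-→d11:-→d12:-→d13:-→d14:-→d15:-→d16:H3→d17:-→d18:-→d19:-→d20:-→d21:H3→d22:-→d23:-→d24:-→d25:-→d26:-→d27:-→d28:H0  best=H0
  + 0.0.0.0/0 (H0) depth=0
  + 117.194.237.211/32 (H0) depth=32
  - 117.194.237.211/32 clear@32
  ? 105.35.233.203  path d0:H0→d1:-→d2:-→d3:-  best=H0
  ? 207.178.59.226  path d0:H0→d1:-→d2:-→d3:-→d4:-→d5:-→d6:-→d7:-→d8:-→d9:-→d10:-→d11:-→d12:-→d13:-→d14:-→d15:-→d16:H3→d17:-→d18:-→d19:-→d20:-→d21:H3→d22:-→d23:-→d24:-→d25:-→d26:-→d27:-→d28:H0  best=H0
  + 117.194.0.0/16 (H4) depth=16

== LOOKUPS ==
["H0","H0","H3","H3","H0","H0","H0"]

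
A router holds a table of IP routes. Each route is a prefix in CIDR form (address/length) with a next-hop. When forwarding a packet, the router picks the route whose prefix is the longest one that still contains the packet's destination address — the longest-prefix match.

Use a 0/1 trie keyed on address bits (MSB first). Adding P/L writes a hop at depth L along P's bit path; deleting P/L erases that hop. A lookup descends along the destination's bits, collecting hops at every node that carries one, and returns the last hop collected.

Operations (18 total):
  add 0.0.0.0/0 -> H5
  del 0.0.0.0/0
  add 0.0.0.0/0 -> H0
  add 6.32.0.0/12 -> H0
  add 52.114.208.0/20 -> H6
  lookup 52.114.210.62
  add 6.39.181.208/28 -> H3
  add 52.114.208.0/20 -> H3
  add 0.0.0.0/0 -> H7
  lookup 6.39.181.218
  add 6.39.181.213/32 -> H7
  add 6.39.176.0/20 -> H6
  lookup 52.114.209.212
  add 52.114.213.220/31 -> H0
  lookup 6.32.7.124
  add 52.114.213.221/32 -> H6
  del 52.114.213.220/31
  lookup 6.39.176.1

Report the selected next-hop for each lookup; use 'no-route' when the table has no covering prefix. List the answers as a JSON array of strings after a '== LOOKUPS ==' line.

Process each operation:
  add 0.0.0.0/0 -> H5 at depth 0
  - 0.0.0.0/0 clear@0
  add 0.0.0.0/0 -> H0 at depth 0
  add 6.32.0.0/12 -> H0 at depth 12
  add 52.114.208.0/20 -> H6 at depth 20
  ? 52.114.210.62  path d0:H0→d1:-→d2:-→d3:-→d4:-→d5:-→d6:-→d7:-→d8:-→d9:-→d10:-→d11:-→d12:-→d13:-→d14:-→d15:-→d16:-→d17:-→d18:-→d19:-→d20:H6  best=H6
  add 6.39.181.208/28 -> H3 at depth 28
  add 52.114.208.0/20 -> H3 at depth 20
  add 0.0.0.0/0 -> H7 at depth 0
  ? 6.39.181.218  path d0:H7→d1:-→d2:-→d3:-→d4:-→d5:-→d6:-→d7:-→d8:-→d9:-→d10:-→d11:-→d12:H0→d13:-→d14:-→d15:-→d16:-→d17:-→d18:-→d19:-→d20:-→d21:-→d22:-→d23:-→d24:-→d25:-→d26:-→d27:-→d28:H3  best=H3
  add 6.39.181.213/32 -> H7 at depth 32
  add 6.39.176.0/20 -> H6 at depth 20
  ? 52.114.209.212  path d0:H7→d1:-→d2:-→d3:-→d4:-→d5:-→d6:-→d7:-→d8:-→d9:-→d10:-→d11:-→d12:-→d13:-→d14:-→d15:-→d16:-→d17:-→d18:-→d19:-→d20:H3  best=H3
  add 52.114.213.220/31 -> H0 at depth 31
  ? 6.32.7.124  path d0:H7→d1:-→d2:-→d3:-→d4:-→d5:-→d6:-→d7:-→d8:-→d9:-→d10:-→d11:-→d12:H0→d13:-  best=H0
  add 52.114.213.221/32 -> H6 at depth 32
  - 52.114.213.220/31 clear@31
  ? 6.39.176.1  path d0:H7→d1:-→d2:-→d3:-→d4:-→d5:-→d6:-→d7:-→d8:-→d9:-→d10:-→d11:-→d12:H0→d13:-→d14:-→d15:-→d16:-→d17:-→d18:-→d19:-→d20:H6→d21:-  best=H6

== LOOKUPS ==
["H6","H3","H3","H0","H6"]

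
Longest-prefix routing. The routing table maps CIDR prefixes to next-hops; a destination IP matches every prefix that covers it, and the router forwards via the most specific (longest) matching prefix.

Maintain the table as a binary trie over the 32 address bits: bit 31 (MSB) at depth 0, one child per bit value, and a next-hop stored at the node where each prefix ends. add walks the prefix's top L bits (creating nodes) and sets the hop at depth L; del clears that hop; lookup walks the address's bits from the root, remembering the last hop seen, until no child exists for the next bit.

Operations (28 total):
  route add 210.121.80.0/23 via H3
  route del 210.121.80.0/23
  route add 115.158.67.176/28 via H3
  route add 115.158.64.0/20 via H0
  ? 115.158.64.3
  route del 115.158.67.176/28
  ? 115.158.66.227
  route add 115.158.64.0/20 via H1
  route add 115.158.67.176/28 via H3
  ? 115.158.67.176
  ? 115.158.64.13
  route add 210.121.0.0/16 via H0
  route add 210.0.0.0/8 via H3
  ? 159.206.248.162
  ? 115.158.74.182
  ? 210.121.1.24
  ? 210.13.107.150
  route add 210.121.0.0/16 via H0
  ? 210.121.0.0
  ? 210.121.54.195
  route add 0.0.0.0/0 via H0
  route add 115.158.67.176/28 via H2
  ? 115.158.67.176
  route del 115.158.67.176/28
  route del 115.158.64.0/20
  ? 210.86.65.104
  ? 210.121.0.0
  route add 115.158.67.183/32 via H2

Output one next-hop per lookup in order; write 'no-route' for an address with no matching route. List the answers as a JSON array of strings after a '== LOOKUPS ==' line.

Apply in order:
  + 210.121.80.0/23 (H3) depth=23
  del 210.121.80.0/23 (clear depth 23)
  + 115.158.67.176/28 (H3) depth=28
  + 115.158.64.0/20 (H0) depth=20
  Q 115.158.64.3: descend 0111001110011110010000 ; hops seen [H0] ; pick H0
  del 115.158.67.176/28 (clear depth 28)
  Q 115.158.66.227: descend 01110011100111100100001 ; hops seen [H0] ; pick H0
  + 115.158.64.0/20 (H1) depth=20
  + 115.158.67.176/28 (H3) depth=28
  Q 115.158.67.176: descend 0111001110011110010000111011 ; hops seen [H1,H3] ; pick H3
  Q 115.158.64.13: descend 0111001110011110010000 ; hops seen [H1] ; pick H1
  + 210.121.0.0/16 (H0) depth=16
  + 210.0.0.0/8 (H3) depth=8
  Q 159.206.248.162: descend 1 ; hops seen [∅] ; pick no-route
  Q 115.158.74.182: descend 01110011100111100100 ; hops seen [H1] ; pick H1
  Q 210.121.1.24: descend 11010010011110010 ; hops seen [H3,H0] ; pick H0
  Q 210.13.107.150: descend 110100100 ; hops seen [H3] ; pick H3
  + 210.121.0.0/16 (H0) depth=16
  Q 210.121.0.0: descend 11010010011110010 ; hops seen [H3,H0] ; pick H0
  Q 210.121.54.195: descend 11010010011110010 ; hops seen [H3,H0] ; pick H0
  + 0.0.0.0/0 (H0) depth=0
  + 115.158.67.176/28 (H2) depth=28
  Q 115.158.67.176: descend 0111001110011110010000111011 ; hops seen [H0,H1,H2] ; pick H2
  del 115.158.67.176/28 (clear depth 28)
  del 115.158.64.0/20 (clear depth 20)
  Q 210.86.65.104: descend 1101001001 ; hops seen [H0,H3] ; pick H3
  Q 210.121.0.0: descend 11010010011110010 ; hops seen [H0,H3,H0] ; pick H0
  + 115.158.67.183/32 (H2) depth=32

== LOOKUPS ==
["H0","H0","H3","H1","no-route","H1","H0","H3","H0","H0","H2","H3","H0"]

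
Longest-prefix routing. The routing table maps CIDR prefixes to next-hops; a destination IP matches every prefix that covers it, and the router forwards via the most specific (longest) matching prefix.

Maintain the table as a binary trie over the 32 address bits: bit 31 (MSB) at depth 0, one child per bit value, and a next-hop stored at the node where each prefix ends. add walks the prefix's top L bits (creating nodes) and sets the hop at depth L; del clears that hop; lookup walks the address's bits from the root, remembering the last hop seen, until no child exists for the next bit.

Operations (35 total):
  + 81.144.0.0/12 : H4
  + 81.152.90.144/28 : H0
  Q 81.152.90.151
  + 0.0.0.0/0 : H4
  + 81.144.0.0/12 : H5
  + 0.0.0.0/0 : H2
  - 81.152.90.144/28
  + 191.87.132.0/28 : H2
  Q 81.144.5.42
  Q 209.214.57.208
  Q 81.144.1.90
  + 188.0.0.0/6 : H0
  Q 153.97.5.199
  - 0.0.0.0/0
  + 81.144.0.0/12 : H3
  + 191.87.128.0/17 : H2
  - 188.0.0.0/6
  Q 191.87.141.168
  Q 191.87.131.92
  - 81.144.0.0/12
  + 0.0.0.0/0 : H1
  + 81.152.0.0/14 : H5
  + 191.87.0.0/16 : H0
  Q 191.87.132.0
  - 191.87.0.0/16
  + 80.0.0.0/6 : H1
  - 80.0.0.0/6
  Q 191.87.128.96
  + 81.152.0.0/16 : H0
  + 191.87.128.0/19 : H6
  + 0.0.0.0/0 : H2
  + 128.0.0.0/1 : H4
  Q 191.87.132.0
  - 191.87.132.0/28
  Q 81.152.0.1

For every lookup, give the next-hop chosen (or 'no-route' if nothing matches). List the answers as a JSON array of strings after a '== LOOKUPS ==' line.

Apply in order:
  + 81.144.0.0/12 (H4) depth=12
  + 81.152.90.144/28 (H0) depth=28
  Q 81.152.90.151: descend 0101000110011000010110101001 ; hops seen [H4,H0] ; pick H0
  + 0.0.0.0/0 (H4) depth=0
  + 81.144.0.0/12 (H5) depth=12
  + 0.0.0.0/0 (H2) depth=0
  del 81.152.90.144/28 (clear depth 28)
  + 191.87.132.0/28 (H2) depth=28
  Q 81.144.5.42: descend 010100011001 ; hops seen [H2,H5] ; pick H5
  Q 209.214.57.208: descend 1 ; hops seen [H2] ; pick H2
  Q 81.144.1.90: descend 010100011001 ; hops seen [H2,H5] ; pick H5
  + 188.0.0.0/6 (H0) depth=6
  Q 153.97.5.199: descend 10 ; hops seen [H2] ; pick H2
  del 0.0.0.0/0 (clear depth 0)
  + 81.144.0.0/12 (H3) depth=12
  + 191.87.128.0/17 (H2) depth=17
  del 188.0.0.0/6 (clear depth 6)
  Q 191.87.141.168: descend 10111111010101111000 ; hops seen [H2] ; pick H2
  Q 191.87.131.92: descend 101111110101011110000 ; hops seen [H2] ; pick H2
  del 81.144.0.0/12 (clear depth 12)
  + 0.0.0.0/0 (H1) depth=0
  + 81.152.0.0/14 (H5) depth=14
  + 191.87.0.0/16 (H0) depth=16
  Q 191.87.132.0: descend 1011111101010111100001000000 ; hops seen [H1,H0,H2,H2] ; pick H2
  del 191.87.0.0/16 (clear depth 16)
  + 80.0.0.0/6 (H1) depth=6
  del 80.0.0.0/6 (clear depth 6)
  Q 191.87.128.96: descend 101111110101011110000 ; hops seen [H1,H2] ; pick H2
  + 81.152.0.0/16 (H0) depth=16
  + 191.87.128.0/19 (H6) depth=19
  + 0.0.0.0/0 (H2) depth=0
  + 128.0.0.0/1 (H4) depth=1
  Q 191.87.132.0: descend 1011111101010111100001000000 ; hops seen [H2,H4,H2,H6,H2] ; pick H2
  del 191.87.132.0/28 (clear depth 28)
  Q 81.152.0.1: descend 01010001100110000 ; hops seen [H2,H5,H0] ; pick H0

== LOOKUPS ==
["H0","H5","H2","H5","H2","H2","H2","H2","H2","H2","H0"]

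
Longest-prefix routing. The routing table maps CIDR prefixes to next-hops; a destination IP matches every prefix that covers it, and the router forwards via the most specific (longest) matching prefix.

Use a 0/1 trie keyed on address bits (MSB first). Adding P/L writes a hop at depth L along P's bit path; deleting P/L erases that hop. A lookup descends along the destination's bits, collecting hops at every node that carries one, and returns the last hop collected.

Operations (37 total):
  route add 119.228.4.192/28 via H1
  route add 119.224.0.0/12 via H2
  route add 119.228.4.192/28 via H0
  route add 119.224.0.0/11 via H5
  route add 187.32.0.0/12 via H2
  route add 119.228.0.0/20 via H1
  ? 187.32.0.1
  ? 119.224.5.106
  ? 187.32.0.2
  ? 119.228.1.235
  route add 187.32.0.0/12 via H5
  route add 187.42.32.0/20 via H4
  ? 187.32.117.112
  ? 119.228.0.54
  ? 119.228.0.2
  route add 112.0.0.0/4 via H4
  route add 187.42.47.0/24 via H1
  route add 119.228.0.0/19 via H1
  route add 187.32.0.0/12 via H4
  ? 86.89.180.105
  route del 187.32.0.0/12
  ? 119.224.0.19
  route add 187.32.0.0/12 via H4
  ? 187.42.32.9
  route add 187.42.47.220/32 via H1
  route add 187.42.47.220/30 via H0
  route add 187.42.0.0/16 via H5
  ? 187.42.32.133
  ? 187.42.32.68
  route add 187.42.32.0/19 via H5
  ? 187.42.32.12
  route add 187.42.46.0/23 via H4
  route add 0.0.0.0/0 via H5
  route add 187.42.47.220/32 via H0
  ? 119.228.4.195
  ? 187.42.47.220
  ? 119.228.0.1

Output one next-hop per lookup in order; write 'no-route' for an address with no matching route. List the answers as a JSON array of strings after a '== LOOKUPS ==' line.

Apply in order:
  + 119.228.4.192/28 (H1) depth=28
  + 119.224.0.0/12 (H2) depth=12
  + 119.228.4.192/28 (H0) depth=28
  + 119.224.0.0/11 (H5) depth=11
  + 187.32.0.0/12 (H2) depth=12
  + 119.228.0.0/20 (H1) depth=20
  ? 187.32.0.1  path d0:-→d1:-→d2:-→d3:-→d4:-→d5:-→d6:-→d7:-→d8:-→d9:-→d10:-→d11:-→d12:H2  best=H2
  ? 119.224.5.106  path d0:-→d1:-→d2:-→d3:-→d4:-→d5:-→d6:-→d7:-→d8:-→d9:-→d10:-→d11:H5→d12:H2→d13:-  best=H2
  ? 187.32.0.2  path d0:-→d1:-→d2:-→d3:-→d4:-→d5:-→d6:-→d7:-→d8:-→d9:-→d10:-→d11:-→d12:H2  best=H2
  ? 119.228.1.235  path d0:-→d1:-→d2:-→d3:-→d4:-→d5:-→d6:-→d7:-→d8:-→d9:-→d10:-→d11:H5→d12:H2→d13:-→d14:-→d15:-→d16:-→d17:-→d18:-→d19:-→d20:H1→d21:-  best=H1
  + 187.32.0.0/12 (H5) depth=12
  + 187.42.32.0/20 (H4) depth=20
  ? 187.32.117.112  path d0:-→d1:-→d2:-→d3:-→d4:-→d5:-→d6:-→d7:-→d8:-→d9:-→d10:-→d11:-→d12:H5  best=H5
  ? 119.228.0.54  path d0:-→d1:-→d2:-→d3:-→d4:-→d5:-→d6:-→d7:-→d8:-→d9:-→d10:-→d11:H5→d12:H2→d13:-→d14:-→d15:-→d16:-→d17:-→d18:-→d19:-→d20:H1→d21:-  best=H1
  ? 119.228.0.2  path d0:-→d1:-→d2:-→d3:-→d4:-→d5:-→d6:-→d7:-→d8:-→d9:-→d10:-→d11:H5→d12:H2→d13:-→d14:-→d15:-→d16:-→d17:-→d18:-→d19:-→d20:H1→d21:-  best=H1
  + 112.0.0.0/4 (H4) depth=4
  + 187.42.47.0/24 (H1) depth=24
  + 119.228.0.0/19 (H1) depth=19
  + 187.32.0.0/12 (H4) depth=12
  ? 86.89.180.105  path d0:-→d1:-→d2:-  best=no-route
  del 187.32.0.0/12 (clear depth 12)
  ? 119.224.0.19  path d0:-→d1:-→d2:-→d3:-→d4:H4→d5:-→d6:-→d7:-→d8:-→d9:-→d10:-→d11:H5→d12:H2→d13:-  best=H2
  + 187.32.0.0/12 (H4) depth=12
  ? 187.42.32.9  path d0:-→d1:-→d2:-→d3:-→d4:-→d5:-→d6:-→d7:-→d8:-→d9:-→d10:-→d11:-→d12:H4→d13:-→d14:-→d15:-→d16:-→d17:-→d18:-→d19:-→d20:H4  best=H4
  + 187.42.47.220/32 (H1) depth=32
  + 187.42.47.220/30 (H0) depth=30
  + 187.42.0.0/16 (H5) depth=16
  ? 187.42.32.133  path d0:-→d1:-→d2:-→d3:-→d4:-→d5:-→d6:-→d7:-→d8:-→d9:-→d10:-→d11:-→d12:H4→d13:-→d14:-→d15:-→d16:H5→d17:-→d18:-→d19:-→d20:H4  best=H4
  ? 187.42.32.68  path d0:-→d1:-→d2:-→d3:-→d4:-→d5:-→d6:-→d7:-→d8:-→d9:-→d10:-→d11:-→d12:H4→d13:-→d14:-→d15:-→d16:H5→d17:-→d18:-→d19:-→d20:H4  best=H4
  + 187.42.32.0/19 (H5) depth=19
  ? 187.42.32.12  path d0:-→d1:-→d2:-→d3:-→d4:-→d5:-→d6:-→d7:-→d8:-→d9:-→d10:-→d11:-→d12:H4→d13:-→d14:-→d15:-→d16:H5→d17:-→d18:-→d19:H5→d20:H4  best=H4
  + 187.42.46.0/23 (H4) depth=23
  + 0.0.0.0/0 (H5) depth=0
  + 187.42.47.220/32 (H0) depth=32
  ? 119.228.4.195  path d0:H5→d1:-→d2:-→d3:-→d4:H4→d5:-→d6:-→d7:-→d8:-→d9:-→d10:-→d11:H5→d12:H2→d13:-→d14:-→d15:-→d16:-→d17:-→d18:-→d19:H1→d20:H1→d21:-→d22:-→d23:-→d24:-→d25:-→d26:-→d27:-→d28:H0  best=H0
  ? 187.42.47.220  path d0:H5→d1:-→d2:-→d3:-→d4:-→d5:-→d6:-→d7:-→d8:-→d9:-→d10:-→d11:-→d12:H4→d13:-→d14:-→d15:-→d16:H5→d17:-→d18:-→d19:H5→d20:H4→d21:-→d22:-→d23:H4→d24:H1→d25:-→d26:-→d27:-→d28:-→d29:-→d30:H0→d31:-→d32:H0  best=H0
  ? 119.228.0.1  path d0:H5→d1:-→d2:-→d3:-→d4:H4→d5:-→d6:-→d7:-→d8:-→d9:-→d10:-→d11:H5→d12:H2→d13:-→d14:-→d15:-→d16:-→d17:-→d18:-→d19:H1→d20:H1→d21:-  best=H1

== LOOKUPS ==
["H2","H2","H2","H1","H5","H1","H1","no-route","H2","H4","H4","H4","H4","H0","H0","H1"]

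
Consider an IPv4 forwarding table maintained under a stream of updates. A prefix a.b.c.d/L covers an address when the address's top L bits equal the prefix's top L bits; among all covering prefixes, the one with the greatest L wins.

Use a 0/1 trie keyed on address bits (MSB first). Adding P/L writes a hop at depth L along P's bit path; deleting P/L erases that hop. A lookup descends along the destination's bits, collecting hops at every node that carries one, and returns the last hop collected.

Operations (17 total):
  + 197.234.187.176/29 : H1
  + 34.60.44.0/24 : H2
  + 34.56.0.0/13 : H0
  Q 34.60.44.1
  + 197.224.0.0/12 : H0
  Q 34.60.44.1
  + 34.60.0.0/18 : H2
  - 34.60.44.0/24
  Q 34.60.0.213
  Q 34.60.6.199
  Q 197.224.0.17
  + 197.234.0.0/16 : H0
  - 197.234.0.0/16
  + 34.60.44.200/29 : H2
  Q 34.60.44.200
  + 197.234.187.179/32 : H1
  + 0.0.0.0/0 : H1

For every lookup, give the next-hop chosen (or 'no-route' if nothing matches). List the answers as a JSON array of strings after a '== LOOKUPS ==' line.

Apply in order:
  + 197.234.187.176/29 (H1) depth=29
  + 34.60.44.0/24 (H2) depth=24
  + 34.56.0.0/13 (H0) depth=13
  lookup 34.60.44.1: bits 001000100011110000101100 walk d0:-→d1:-→d2:-→d3:-→d4:-→d5:-→d6:-→d7:-→d8:-→d9:-→d10:-→d11:-→d12:-→d13:H0→d14:-→d15:-→d16:-→d17:-→d18:-→d19:-→d20:-→d21:-→d22:-→d23:-→d24:H2 -> H2
  + 197.224.0.0/12 (H0) depth=12
  lookup 34.60.44.1: bits 001000100011110000101100 walk d0:-→d1:-→d2:-→d3:-→d4:-→d5:-→d6:-→d7:-→d8:-→d9:-→d10:-→d11:-→d12:-→d13:H0→d14:-→d15:-→d16:-→d17:-→d18:-→d19:-→d20:-→d21:-→d22:-→d23:-→d24:H2 -> H2
  + 34.60.0.0/18 (H2) depth=18
  - 34.60.44.0/24 clear@24
  lookup 34.60.0.213: bits 001000100011110000 walk d0:-→d1:-→d2:-→d3:-→d4:-→d5:-→d6:-→d7:-→d8:-→d9:-→d10:-→d11:-→d12:-→d13:H0→d14:-→d15:-→d16:-→d17:-→d18:H2 -> H2
  lookup 34.60.6.199: bits 001000100011110000 walk d0:-→d1:-→d2:-→d3:-→d4:-→d5:-→d6:-→d7:-→d8:-→d9:-→d10:-→d11:-→d12:-→d13:H0→d14:-→d15:-→d16:-→d17:-→d18:H2 -> H2
  lookup 197.224.0.17: bits 110001011110 walk d0:-→d1:-→d2:-→d3:-→d4:-→d5:-→d6:-→d7:-→d8:-→d9:-→d10:-→d11:-→d12:H0 -> H0
  + 197.234.0.0/16 (H0) depth=16
  - 197.234.0.0/16 clear@16
  + 34.60.44.200/29 (H2) depth=29
  lookup 34.60.44.200: bits 00100010001111000010110011001 walk d0:-→d1:-→d2:-→d3:-→d4:-→d5:-→d6:-→d7:-→d8:-→d9:-→d10:-→d11:-→d12:-→d13:H0→d14:-→d15:-→d16:-→d17:-→d18:H2→d19:-→d20:-→d21:-→d22:-→d23:-→d24:-→d25:-→d26:-→d27:-→d28:-→d29:H2 -> H2
  + 197.234.187.179/32 (H1) depth=32
  + 0.0.0.0/0 (H1) depth=0

== LOOKUPS ==
["H2","H2","H2","H2","H0","H2"]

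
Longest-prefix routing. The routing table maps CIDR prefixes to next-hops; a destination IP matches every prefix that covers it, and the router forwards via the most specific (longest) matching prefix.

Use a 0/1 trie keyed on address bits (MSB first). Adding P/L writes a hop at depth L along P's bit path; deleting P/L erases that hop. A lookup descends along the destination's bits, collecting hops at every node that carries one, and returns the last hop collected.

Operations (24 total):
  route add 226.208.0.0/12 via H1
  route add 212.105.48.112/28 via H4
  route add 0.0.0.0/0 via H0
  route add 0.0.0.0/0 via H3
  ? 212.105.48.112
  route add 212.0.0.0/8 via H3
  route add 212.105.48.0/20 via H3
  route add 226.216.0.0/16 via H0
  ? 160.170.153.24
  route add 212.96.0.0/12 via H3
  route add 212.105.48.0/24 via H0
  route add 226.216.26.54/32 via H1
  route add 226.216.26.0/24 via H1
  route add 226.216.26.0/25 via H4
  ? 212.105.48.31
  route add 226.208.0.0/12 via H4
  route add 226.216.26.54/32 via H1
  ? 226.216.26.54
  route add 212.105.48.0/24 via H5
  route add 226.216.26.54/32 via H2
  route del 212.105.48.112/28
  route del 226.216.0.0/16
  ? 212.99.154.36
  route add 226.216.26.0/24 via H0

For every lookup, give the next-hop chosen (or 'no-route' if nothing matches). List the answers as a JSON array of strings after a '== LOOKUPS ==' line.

Process each operation:
  + 226.208.0.0/12 (H1) depth=12
  + 212.105.48.112/28 (H4) depth=28
  + 0.0.0.0/0 (H0) depth=0
  + 0.0.0.0/0 (H3) depth=0
  Q 212.105.48.112: descend 1101010001101001001100000111 ; hops seen [H3,H4] ; pick H4
  + 212.0.0.0/8 (H3) depth=8
  + 212.105.48.0/20 (H3) depth=20
  + 226.216.0.0/16 (H0) depth=16
  Q 160.170.153.24: descend 1 ; hops seen [H3] ; pick H3
  + 212.96.0.0/12 (H3) depth=12
  + 212.105.48.0/24 (H0) depth=24
  + 226.216.26.54/32 (H1) depth=32
  + 226.216.26.0/24 (H1) depth=24
  + 226.216.26.0/25 (H4) depth=25
  Q 212.105.48.31: descend 1101010001101001001100000 ; hops seen [H3,H3,H3,H3,H0] ; pick H0
  + 226.208.0.0/12 (H4) depth=12
  + 226.216.26.54/32 (H1) depth=32
  Q 226.216.26.54: descend 11100010110110000001101000110110 ; hops seen [H3,H4,H0,H1,H4,H1] ; pick H1
  + 212.105.48.0/24 (H5) depth=24
  + 226.216.26.54/32 (H2) depth=32
  del 212.105.48.112/28 (clear depth 28)
  del 226.216.0.0/16 (clear depth 16)
  Q 212.99.154.36: descend 110101000110 ; hops seen [H3,H3,H3] ; pick H3
  + 226.216.26.0/24 (H0) depth=24

== LOOKUPS ==
["H4","H3","H0","H1","H3"]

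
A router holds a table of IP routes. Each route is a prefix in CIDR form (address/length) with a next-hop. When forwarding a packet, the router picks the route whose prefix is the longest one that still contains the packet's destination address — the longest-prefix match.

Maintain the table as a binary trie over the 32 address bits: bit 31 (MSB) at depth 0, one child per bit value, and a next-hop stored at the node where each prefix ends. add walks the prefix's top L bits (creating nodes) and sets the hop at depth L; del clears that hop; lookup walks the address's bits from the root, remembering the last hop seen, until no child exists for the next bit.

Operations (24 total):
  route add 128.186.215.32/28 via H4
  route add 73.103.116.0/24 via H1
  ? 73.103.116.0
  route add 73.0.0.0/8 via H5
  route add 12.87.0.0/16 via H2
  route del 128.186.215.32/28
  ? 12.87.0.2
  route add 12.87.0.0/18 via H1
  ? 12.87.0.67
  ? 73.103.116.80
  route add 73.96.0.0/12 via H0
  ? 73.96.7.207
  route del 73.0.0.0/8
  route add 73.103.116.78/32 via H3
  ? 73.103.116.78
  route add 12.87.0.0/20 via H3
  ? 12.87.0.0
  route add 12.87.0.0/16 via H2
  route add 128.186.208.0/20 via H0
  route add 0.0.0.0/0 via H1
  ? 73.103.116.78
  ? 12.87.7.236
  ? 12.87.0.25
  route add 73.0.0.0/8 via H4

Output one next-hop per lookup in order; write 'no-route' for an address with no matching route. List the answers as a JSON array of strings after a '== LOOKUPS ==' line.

Apply in order:
  add 128.186.215.32/28 -> H4 at depth 28
  add 73.103.116.0/24 -> H1 at depth 24
  ? 73.103.116.0  path d0:-→d1:-→d2:-→d3:-→d4:-→d5:-→d6:-→d7:-→d8:-→d9:-→d10:-→d11:-→d12:-→d13:-→d14:-→d15:-→d16:-→d17:-→d18:-→d19:-→d20:-→d21:-→d22:-→d23:-→d24:H1  best=H1
  add 73.0.0.0/8 -> H5 at depth 8
  add 12.87.0.0/16 -> H2 at depth 16
  del 128.186.215.32/28 (clear depth 28)
  ? 12.87.0.2  path d0:-→d1:-→d2:-→d3:-→d4:-→d5:-→d6:-→d7:-→d8:-→d9:-→d10:-→d11:-→d12:-→d13:-→d14:-→d15:-→d16:H2  best=H2
  add 12.87.0.0/18 -> H1 at depth 18
  ? 12.87.0.67  path d0:-→d1:-→d2:-→d3:-→d4:-→d5:-→d6:-→d7:-→d8:-→d9:-→d10:-→d11:-→d12:-→d13:-→d14:-→d15:-→d16:H2→d17:-→d18:H1  best=H1
  ? 73.103.116.80  path d0:-→d1:-→d2:-→d3:-→d4:-→d5:-→d6:-→d7:-→d8:H5→d9:-→d10:-→d11:-→d12:-→d13:-→d14:-→d15:-→d16:-→d17:-→d18:-→d19:-→d20:-→d21:-→d22:-→d23:-→d24:H1  best=H1
  add 73.96.0.0/12 -> H0 at depth 12
  ? 73.96.7.207  path d0:-→d1:-→d2:-→d3:-→d4:-→d5:-→d6:-→d7:-→d8:H5→d9:-→d10:-→d11:-→d12:H0→d13:-  best=H0
  del 73.0.0.0/8 (clear depth 8)
  add 73.103.116.78/32 -> H3 at depth 32
  ? 73.103.116.78  path d0:-→d1:-→d2:-→d3:-→d4:-→d5:-→d6:-→d7:-→d8:-→d9:-→d10:-→d11:-→d12:H0→d13:-→d14:-→d15:-→d16:-→d17:-→d18:-→d19:-→d20:-→d21:-→d22:-→d23:-→d24:H1→d25:-→d26:-→d27:-→d28:-→d29:-→d30:-→d31:-→d32:H3  best=H3
  add 12.87.0.0/20 -> H3 at depth 20
  ? 12.87.0.0  path d0:-→d1:-→d2:-→d3:-→d4:-→d5:-→d6:-→d7:-→d8:-→d9:-→d10:-→d11:-→d12:-→d13:-→d14:-→d15:-→d16:H2→d17:-→d18:H1→d19:-→d20:H3  best=H3
  add 12.87.0.0/16 -> H2 at depth 16
  add 128.186.208.0/20 -> H0 at depth 20
  add 0.0.0.0/0 -> H1 at depth 0
  ? 73.103.116.78  path d0:H1→d1:-→d2:-→d3:-→d4:-→d5:-→d6:-→d7:-→d8:-→d9:-→d10:-→d11:-→d12:H0→d13:-→d14:-→d15:-→d16:-→d17:-→d18:-→d19:-→d20:-→d21:-→d22:-→d23:-→d24:H1→d25:-→d26:-→d27:-→d28:-→d29:-→d30:-→d31:-→d32:H3  best=H3
  ? 12.87.7.236  path d0:H1→d1:-→d2:-→d3:-→d4:-→d5:-→d6:-→d7:-→d8:-→d9:-→d10:-→d11:-→d12:-→d13:-→d14:-→d15:-→d16:H2→d17:-→d18:H1→d19:-→d20:H3  best=H3
  ? 12.87.0.25  path d0:H1→d1:-→d2:-→d3:-→d4:-→d5:-→d6:-→d7:-→d8:-→d9:-→d10:-→d11:-→d12:-→d13:-→d14:-→d15:-→d16:H2→d17:-→d18:H1→d19:-→d20:H3  best=H3
  add 73.0.0.0/8 -> H4 at depth 8

== LOOKUPS ==
["H1","H2","H1","H1","H0","H3","H3","H3","H3","H3"]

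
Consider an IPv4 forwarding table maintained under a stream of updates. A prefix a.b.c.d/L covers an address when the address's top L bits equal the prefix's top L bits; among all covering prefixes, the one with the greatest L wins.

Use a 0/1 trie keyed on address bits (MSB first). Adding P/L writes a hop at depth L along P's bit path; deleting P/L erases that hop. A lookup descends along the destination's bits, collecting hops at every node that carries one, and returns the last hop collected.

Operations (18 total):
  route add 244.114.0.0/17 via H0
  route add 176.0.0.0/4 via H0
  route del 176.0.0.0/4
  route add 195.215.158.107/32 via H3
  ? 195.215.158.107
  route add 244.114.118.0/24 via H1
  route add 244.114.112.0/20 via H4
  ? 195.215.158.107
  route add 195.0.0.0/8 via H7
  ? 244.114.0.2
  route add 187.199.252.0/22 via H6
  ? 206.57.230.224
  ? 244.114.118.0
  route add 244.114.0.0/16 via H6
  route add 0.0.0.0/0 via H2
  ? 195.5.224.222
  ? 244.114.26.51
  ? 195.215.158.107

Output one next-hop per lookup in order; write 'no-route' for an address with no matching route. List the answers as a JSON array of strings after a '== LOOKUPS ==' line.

Apply in order:
  + 244.114.0.0/17 (H0) depth=17
  + 176.0.0.0/4 (H0) depth=4
  - 176.0.0.0/4 clear@4
  + 195.215.158.107/32 (H3) depth=32
  Q 195.215.158.107: descend 11000011110101111001111001101011 ; hops seen [H3] ; pick H3
  + 244.114.118.0/24 (H1) depth=24
  + 244.114.112.0/20 (H4) depth=20
  Q 195.215.158.107: descend 11000011110101111001111001101011 ; hops seen [H3] ; pick H3
  + 195.0.0.0/8 (H7) depth=8
  Q 244.114.0.2: descend 11110100011100100 ; hops seen [H0] ; pick H0
  + 187.199.252.0/22 (H6) depth=22
  Q 206.57.230.224: descend 1100 ; hops seen [∅] ; pick no-route
  Q 244.114.118.0: descend 111101000111001001110110 ; hops seen [H0,H4,H1] ; pick H1
  + 244.114.0.0/16 (H6) depth=16
  + 0.0.0.0/0 (H2) depth=0
  Q 195.5.224.222: descend 11000011 ; hops seen [H2,H7] ; pick H7
  Q 244.114.26.51: descend 11110100011100100 ; hops seen [H2,H6,H0] ; pick H0
  Q 195.215.158.107: descend 11000011110101111001111001101011 ; hops seen [H2,H7,H3] ; pick H3

== LOOKUPS ==
["H3","H3","H0","no-route","H1","H7","H0","H3"]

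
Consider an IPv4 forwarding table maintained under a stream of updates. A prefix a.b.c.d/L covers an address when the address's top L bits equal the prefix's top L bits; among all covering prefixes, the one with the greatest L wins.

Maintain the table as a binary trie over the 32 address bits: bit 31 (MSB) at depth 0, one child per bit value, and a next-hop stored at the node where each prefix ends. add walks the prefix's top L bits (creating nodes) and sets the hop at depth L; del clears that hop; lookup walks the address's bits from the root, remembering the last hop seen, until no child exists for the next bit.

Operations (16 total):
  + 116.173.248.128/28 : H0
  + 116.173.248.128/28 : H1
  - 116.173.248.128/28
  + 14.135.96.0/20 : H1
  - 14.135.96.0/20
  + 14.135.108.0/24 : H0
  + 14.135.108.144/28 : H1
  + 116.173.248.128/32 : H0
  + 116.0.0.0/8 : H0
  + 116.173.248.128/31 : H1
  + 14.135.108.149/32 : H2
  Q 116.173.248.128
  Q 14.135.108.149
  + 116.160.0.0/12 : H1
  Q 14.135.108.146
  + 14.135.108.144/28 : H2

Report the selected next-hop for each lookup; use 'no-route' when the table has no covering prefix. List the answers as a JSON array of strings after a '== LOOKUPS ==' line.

Apply in order:
  add 116.173.248.128/28 -> H0 at depth 28
  add 116.173.248.128/28 -> H1 at depth 28
  - 116.173.248.128/28 clear@28
  add 14.135.96.0/20 -> H1 at depth 20
  - 14.135.96.0/20 clear@20
  add 14.135.108.0/24 -> H0 at depth 24
  add 14.135.108.144/28 -> H1 at depth 28
  add 116.173.248.128/32 -> H0 at depth 32
  add 116.0.0.0/8 -> H0 at depth 8
  add 116.173.248.128/31 -> H1 at depth 31
  add 14.135.108.149/32 -> H2 at depth 32
  Q 116.173.248.128: descend 01110100101011011111100010000000 ; hops seen [H0,H1,H0] ; pick H0
  Q 14.135.108.149: descend 00001110100001110110110010010101 ; hops seen [H0,H1,H2] ; pick H2
  add 116.160.0.0/12 -> H1 at depth 12
  Q 14.135.108.146: descend 00001110100001110110110010010 ; hops seen [H0,H1] ; pick H1
  add 14.135.108.144/28 -> H2 at depth 28

== LOOKUPS ==
["H0","H2","H1"]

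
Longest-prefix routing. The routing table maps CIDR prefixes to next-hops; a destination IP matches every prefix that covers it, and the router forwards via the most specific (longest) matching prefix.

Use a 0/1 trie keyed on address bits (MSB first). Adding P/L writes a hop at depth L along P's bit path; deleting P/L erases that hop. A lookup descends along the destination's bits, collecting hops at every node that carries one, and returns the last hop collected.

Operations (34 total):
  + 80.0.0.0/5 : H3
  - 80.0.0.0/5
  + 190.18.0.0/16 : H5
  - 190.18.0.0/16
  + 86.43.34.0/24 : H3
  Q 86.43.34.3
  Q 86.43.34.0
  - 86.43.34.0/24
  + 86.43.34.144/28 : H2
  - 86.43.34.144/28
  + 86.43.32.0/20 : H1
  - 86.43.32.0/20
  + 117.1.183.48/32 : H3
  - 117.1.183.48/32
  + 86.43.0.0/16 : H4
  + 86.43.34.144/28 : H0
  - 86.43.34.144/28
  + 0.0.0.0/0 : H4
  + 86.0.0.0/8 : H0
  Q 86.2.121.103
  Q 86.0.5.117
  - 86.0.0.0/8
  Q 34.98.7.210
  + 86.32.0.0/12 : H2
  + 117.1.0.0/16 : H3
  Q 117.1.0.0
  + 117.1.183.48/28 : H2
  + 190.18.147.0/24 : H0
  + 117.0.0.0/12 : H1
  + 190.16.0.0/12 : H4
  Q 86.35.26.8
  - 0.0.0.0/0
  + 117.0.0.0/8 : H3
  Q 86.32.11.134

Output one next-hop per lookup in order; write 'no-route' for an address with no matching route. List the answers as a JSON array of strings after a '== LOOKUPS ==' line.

Process each operation:
  + 80.0.0.0/5 (H3) depth=5
  - 80.0.0.0/5 clear@5
  + 190.18.0.0/16 (H5) depth=16
  - 190.18.0.0/16 clear@16
  + 86.43.34.0/24 (H3) depth=24
  ? 86.43.34.3  path d0:-→d1:-→d2:-→d3:-→d4:-→d5:-→d6:-→d7:-→d8:-→d9:-→d10:-→d11:-→d12:-→d13:-→d14:-→d15:-→d16:-→d17:-→d18:-→d19:-→d20:-→d21:-→d22:-→d23:-→d24:H3  best=H3
  ? 86.43.34.0  path d0:-→d1:-→d2:-→d3:-→d4:-→d5:-→d6:-→d7:-→d8:-→d9:-→d10:-→d11:-→d12:-→d13:-→d14:-→d15:-→d16:-→d17:-→d18:-→d19:-→d20:-→d21:-→d22:-→d23:-→d24:H3  best=H3
  - 86.43.34.0/24 clear@24
  + 86.43.34.144/28 (H2) depth=28
  - 86.43.34.144/28 clear@28
  + 86.43.32.0/20 (H1) depth=20
  - 86.43.32.0/20 clear@20
  + 117.1.183.48/32 (H3) depth=32
  - 117.1.183.48/32 clear@32
  + 86.43.0.0/16 (H4) depth=16
  + 86.43.34.144/28 (H0) depth=28
  - 86.43.34.144/28 clear@28
  + 0.0.0.0/0 (H4) depth=0
  + 86.0.0.0/8 (H0) depth=8
  ? 86.2.121.103  path d0:H4→d1:-→d2:-→d3:-→d4:-→d5:-→d6:-→d7:-→d8:H0→d9:-→d10:-  best=H0
  ? 86.0.5.117  path d0:H4→d1:-→d2:-→d3:-→d4:-→d5:-→d6:-→d7:-→d8:H0→d9:-→d10:-  best=H0
  - 86.0.0.0/8 clear@8
  ? 34.98.7.210  path d0:H4→d1:-  best=H4
  + 86.32.0.0/12 (H2) depth=12
  + 117.1.0.0/16 (H3) depth=16
  ? 117.1.0.0  path d0:H4→d1:-→d2:-→d3:-→d4:-→d5:-→d6:-→d7:-→d8:-→d9:-→d10:-→d11:-→d12:-→d13:-→d14:-→d15:-→d16:H3  best=H3
  + 117.1.183.48/28 (H2) depth=28
  + 190.18.147.0/24 (H0) depth=24
  + 117.0.0.0/12 (H1) depth=12
  + 190.16.0.0/12 (H4) depth=12
  ? 86.35.26.8  path d0:H4→d1:-→d2:-→d3:-→d4:-→d5:-→d6:-→d7:-→d8:-→d9:-→d10:-→d11:-→d12:H2  best=H2
  - 0.0.0.0/0 clear@0
  + 117.0.0.0/8 (H3) depth=8
  ? 86.32.11.134  path d0:-→d1:-→d2:-→d3:-→d4:-→d5:-→d6:-→d7:-→d8:-→d9:-→d10:-→d11:-→d12:H2  best=H2

== LOOKUPS ==
["H3","H3","H0","H0","H4","H3","H2","H2"]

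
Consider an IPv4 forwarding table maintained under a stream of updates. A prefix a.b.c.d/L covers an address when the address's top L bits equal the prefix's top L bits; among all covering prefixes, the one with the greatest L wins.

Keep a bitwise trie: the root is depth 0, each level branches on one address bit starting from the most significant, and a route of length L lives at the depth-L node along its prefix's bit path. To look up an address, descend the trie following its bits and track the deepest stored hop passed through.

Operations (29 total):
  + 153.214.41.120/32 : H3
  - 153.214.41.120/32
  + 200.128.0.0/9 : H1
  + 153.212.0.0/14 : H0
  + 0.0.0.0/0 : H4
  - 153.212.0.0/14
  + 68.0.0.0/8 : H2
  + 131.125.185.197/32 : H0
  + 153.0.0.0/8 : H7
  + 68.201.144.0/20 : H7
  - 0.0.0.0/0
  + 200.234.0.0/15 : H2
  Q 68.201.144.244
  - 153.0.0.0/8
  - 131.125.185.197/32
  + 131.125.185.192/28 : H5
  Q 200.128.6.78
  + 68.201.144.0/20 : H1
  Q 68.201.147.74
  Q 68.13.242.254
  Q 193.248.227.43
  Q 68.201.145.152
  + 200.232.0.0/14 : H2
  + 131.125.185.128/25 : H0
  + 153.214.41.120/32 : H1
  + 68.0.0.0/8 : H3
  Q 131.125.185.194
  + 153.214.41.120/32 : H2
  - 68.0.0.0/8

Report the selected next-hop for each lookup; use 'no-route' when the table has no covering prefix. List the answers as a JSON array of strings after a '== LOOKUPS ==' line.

Trace:
  add 153.214.41.120/32 -> H3 at depth 32
  - 153.214.41.120/32 clear@32
  add 200.128.0.0/9 -> H1 at depth 9
  add 153.212.0.0/14 -> H0 at depth 14
  add 0.0.0.0/0 -> H4 at depth 0
  - 153.212.0.0/14 clear@14
  add 68.0.0.0/8 -> H2 at depth 8
  add 131.125.185.197/32 -> H0 at depth 32
  add 153.0.0.0/8 -> H7 at depth 8
  add 68.201.144.0/20 -> H7 at depth 20
  - 0.0.0.0/0 clear@0
  add 200.234.0.0/15 -> H2 at depth 15
  lookup 68.201.144.244: bits 01000100110010011001 walk d0:-→d1:-→d2:-→d3:-→d4:-→d5:-→d6:-→d7:-→d8:H2→d9:-→d10:-→d11:-→d12:-→d13:-→d14:-→d15:-→d16:-→d17:-→d18:-→d19:-→d20:H7 -> H7
  - 153.0.0.0/8 clear@8
  - 131.125.185.197/32 clear@32
  add 131.125.185.192/28 -> H5 at depth 28
  lookup 200.128.6.78: bits 110010001 walk d0:-→d1:-→d2:-→d3:-→d4:-→d5:-→d6:-→d7:-→d8:-→d9:H1 -> H1
  add 68.201.144.0/20 -> H1 at depth 20
  lookup 68.201.147.74: bits 01000100110010011001 walk d0:-→d1:-→d2:-→d3:-→d4:-→d5:-→d6:-→d7:-→d8:H2→d9:-→d10:-→d11:-→d12:-→d13:-→d14:-→d15:-→d16:-→d17:-→d18:-→d19:-→d20:H1 -> H1
  lookup 68.13.242.254: bits 01000100 walk d0:-→d1:-→d2:-→d3:-→d4:-→d5:-→d6:-→d7:-→d8:H2 -> H2
  lookup 193.248.227.43: bits 1100 walk d0:-→d1:-→d2:-→d3:-→d4:- -> no-route
  lookup 68.201.145.152: bits 01000100110010011001 walk d0:-→d1:-→d2:-→d3:-→d4:-→d5:-→d6:-→d7:-→d8:H2→d9:-→d10:-→d11:-→d12:-→d13:-→d14:-→d15:-→d16:-→d17:-→d18:-→d19:-→d20:H1 -> H1
  add 200.232.0.0/14 -> H2 at depth 14
  add 131.125.185.128/25 -> H0 at depth 25
  add 153.214.41.120/32 -> H1 at depth 32
  add 68.0.0.0/8 -> H3 at depth 8
  lookup 131.125.185.194: bits 10000011011111011011100111000 walk d0:-→d1:-→d2:-→d3:-→d4:-→d5:-→d6:-→d7:-→d8:-→d9:-→d10:-→d11:-→d12:-→d13:-→d14:-→d15:-→d16:-→d17:-→d18:-→d19:-→d20:-→d21:-→d22:-→d23:-→d24:-→d25:H0→d26:-→d27:-→d28:H5→d29:- -> H5
  add 153.214.41.120/32 -> H2 at depth 32
  - 68.0.0.0/8 clear@8

== LOOKUPS ==
["H7","H1","H1","H2","no-route","H1","H5"]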